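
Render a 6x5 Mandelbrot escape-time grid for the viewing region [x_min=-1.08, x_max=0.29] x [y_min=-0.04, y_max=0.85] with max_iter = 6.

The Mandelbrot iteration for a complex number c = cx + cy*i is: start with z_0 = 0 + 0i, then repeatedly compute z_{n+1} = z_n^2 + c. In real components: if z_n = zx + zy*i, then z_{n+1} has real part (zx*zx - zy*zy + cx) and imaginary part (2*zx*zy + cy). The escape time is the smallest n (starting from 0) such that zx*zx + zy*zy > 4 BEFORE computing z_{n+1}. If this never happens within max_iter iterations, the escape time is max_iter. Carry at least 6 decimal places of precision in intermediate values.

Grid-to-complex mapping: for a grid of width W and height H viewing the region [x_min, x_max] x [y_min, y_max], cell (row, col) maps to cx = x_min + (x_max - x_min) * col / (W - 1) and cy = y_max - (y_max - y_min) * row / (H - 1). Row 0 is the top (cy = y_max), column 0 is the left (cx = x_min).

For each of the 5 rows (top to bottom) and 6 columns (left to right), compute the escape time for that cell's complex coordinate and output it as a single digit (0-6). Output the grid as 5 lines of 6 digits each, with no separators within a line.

(row=0, col=0): c = -1.0800 + 0.8500i → escape time 3
(row=0, col=1): c = -0.8060 + 0.8500i → escape time 4
(row=0, col=2): c = -0.5320 + 0.8500i → escape time 4
(row=0, col=3): c = -0.2580 + 0.8500i → escape time 6
(row=0, col=4): c = 0.0160 + 0.8500i → escape time 6
(row=0, col=5): c = 0.2900 + 0.8500i → escape time 4
(row=1, col=0): c = -1.0800 + 0.6275i → escape time 4
(row=1, col=1): c = -0.8060 + 0.6275i → escape time 5
(row=1, col=2): c = -0.5320 + 0.6275i → escape time 6
(row=1, col=3): c = -0.2580 + 0.6275i → escape time 6
(row=1, col=4): c = 0.0160 + 0.6275i → escape time 6
(row=1, col=5): c = 0.2900 + 0.6275i → escape time 6
(row=2, col=0): c = -1.0800 + 0.4050i → escape time 6
(row=2, col=1): c = -0.8060 + 0.4050i → escape time 6
(row=2, col=2): c = -0.5320 + 0.4050i → escape time 6
(row=2, col=3): c = -0.2580 + 0.4050i → escape time 6
(row=2, col=4): c = 0.0160 + 0.4050i → escape time 6
(row=2, col=5): c = 0.2900 + 0.4050i → escape time 6
(row=3, col=0): c = -1.0800 + 0.1825i → escape time 6
(row=3, col=1): c = -0.8060 + 0.1825i → escape time 6
(row=3, col=2): c = -0.5320 + 0.1825i → escape time 6
(row=3, col=3): c = -0.2580 + 0.1825i → escape time 6
(row=3, col=4): c = 0.0160 + 0.1825i → escape time 6
(row=3, col=5): c = 0.2900 + 0.1825i → escape time 6
(row=4, col=0): c = -1.0800 + -0.0400i → escape time 6
(row=4, col=1): c = -0.8060 + -0.0400i → escape time 6
(row=4, col=2): c = -0.5320 + -0.0400i → escape time 6
(row=4, col=3): c = -0.2580 + -0.0400i → escape time 6
(row=4, col=4): c = 0.0160 + -0.0400i → escape time 6
(row=4, col=5): c = 0.2900 + -0.0400i → escape time 6

Answer: 344664
456666
666666
666666
666666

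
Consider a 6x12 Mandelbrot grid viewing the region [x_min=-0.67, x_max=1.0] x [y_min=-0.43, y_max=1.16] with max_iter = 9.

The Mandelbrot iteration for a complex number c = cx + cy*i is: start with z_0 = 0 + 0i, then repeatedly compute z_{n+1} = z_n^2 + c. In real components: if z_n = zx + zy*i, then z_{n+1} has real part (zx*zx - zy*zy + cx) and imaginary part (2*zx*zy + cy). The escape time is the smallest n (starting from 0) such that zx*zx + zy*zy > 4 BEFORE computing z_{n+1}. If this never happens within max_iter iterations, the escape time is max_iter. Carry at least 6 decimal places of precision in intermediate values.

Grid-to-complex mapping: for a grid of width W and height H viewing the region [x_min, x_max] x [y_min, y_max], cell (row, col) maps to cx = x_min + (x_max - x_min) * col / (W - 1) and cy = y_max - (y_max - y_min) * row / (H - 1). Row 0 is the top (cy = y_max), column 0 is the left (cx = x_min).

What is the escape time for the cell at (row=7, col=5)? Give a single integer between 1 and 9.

Answer: 2

Derivation:
z_0 = 0 + 0i, c = 1.0000 + 0.1482i
Iter 1: z = 1.0000 + 0.1482i, |z|^2 = 1.0220
Iter 2: z = 1.9780 + 0.4445i, |z|^2 = 4.1103
Escaped at iteration 2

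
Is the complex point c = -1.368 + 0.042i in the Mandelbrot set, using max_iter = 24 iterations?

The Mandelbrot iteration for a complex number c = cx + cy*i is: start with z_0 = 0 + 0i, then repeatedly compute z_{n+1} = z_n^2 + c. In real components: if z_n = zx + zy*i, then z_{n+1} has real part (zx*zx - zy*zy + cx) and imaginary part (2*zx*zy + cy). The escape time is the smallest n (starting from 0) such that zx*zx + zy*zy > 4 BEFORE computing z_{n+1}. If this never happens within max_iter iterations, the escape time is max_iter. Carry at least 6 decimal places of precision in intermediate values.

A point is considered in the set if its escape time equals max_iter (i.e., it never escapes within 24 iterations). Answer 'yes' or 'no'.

z_0 = 0 + 0i, c = -1.3680 + 0.0420i
Iter 1: z = -1.3680 + 0.0420i, |z|^2 = 1.8732
Iter 2: z = 0.5017 + -0.0729i, |z|^2 = 0.2570
Iter 3: z = -1.1217 + -0.0312i, |z|^2 = 1.2591
Iter 4: z = -0.1109 + 0.1119i, |z|^2 = 0.0248
Iter 5: z = -1.3682 + 0.0172i, |z|^2 = 1.8723
Iter 6: z = 0.5038 + -0.0050i, |z|^2 = 0.2538
Iter 7: z = -1.1143 + 0.0369i, |z|^2 = 1.2429
Iter 8: z = -0.1278 + -0.0403i, |z|^2 = 0.0180
Iter 9: z = -1.3533 + 0.0523i, |z|^2 = 1.8341
Iter 10: z = 0.4607 + -0.0995i, |z|^2 = 0.2221
Iter 11: z = -1.1657 + -0.0497i, |z|^2 = 1.3613
Iter 12: z = -0.0116 + 0.1579i, |z|^2 = 0.0251
Iter 13: z = -1.3928 + 0.0383i, |z|^2 = 1.9413
Iter 14: z = 0.5704 + -0.0648i, |z|^2 = 0.3296
Iter 15: z = -1.0468 + -0.0319i, |z|^2 = 1.0969
Iter 16: z = -0.2731 + 0.1088i, |z|^2 = 0.0864
Iter 17: z = -1.3052 + -0.0174i, |z|^2 = 1.7039
Iter 18: z = 0.3353 + 0.0875i, |z|^2 = 0.1201
Iter 19: z = -1.2632 + 0.1007i, |z|^2 = 1.6059
Iter 20: z = 0.2176 + -0.2123i, |z|^2 = 0.0924
Iter 21: z = -1.3657 + -0.0504i, |z|^2 = 1.8677
Iter 22: z = 0.4947 + 0.1797i, |z|^2 = 0.2770
Iter 23: z = -1.1556 + 0.2198i, |z|^2 = 1.3837
Did not escape in 24 iterations → in set

Answer: yes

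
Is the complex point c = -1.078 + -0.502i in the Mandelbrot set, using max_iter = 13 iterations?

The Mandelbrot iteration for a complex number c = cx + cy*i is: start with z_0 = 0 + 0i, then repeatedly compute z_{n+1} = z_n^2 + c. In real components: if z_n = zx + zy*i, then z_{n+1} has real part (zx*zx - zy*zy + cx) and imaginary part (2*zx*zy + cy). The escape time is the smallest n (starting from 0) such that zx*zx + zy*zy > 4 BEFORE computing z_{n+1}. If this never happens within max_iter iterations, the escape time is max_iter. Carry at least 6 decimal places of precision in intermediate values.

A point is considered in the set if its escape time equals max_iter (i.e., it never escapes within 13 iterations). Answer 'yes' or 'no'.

z_0 = 0 + 0i, c = -1.0780 + -0.5020i
Iter 1: z = -1.0780 + -0.5020i, |z|^2 = 1.4141
Iter 2: z = -0.1679 + 0.5803i, |z|^2 = 0.3650
Iter 3: z = -1.3866 + -0.6969i, |z|^2 = 2.4082
Iter 4: z = 0.3589 + 1.4306i, |z|^2 = 2.1753
Iter 5: z = -2.9957 + 0.5249i, |z|^2 = 9.2499
Escaped at iteration 5

Answer: no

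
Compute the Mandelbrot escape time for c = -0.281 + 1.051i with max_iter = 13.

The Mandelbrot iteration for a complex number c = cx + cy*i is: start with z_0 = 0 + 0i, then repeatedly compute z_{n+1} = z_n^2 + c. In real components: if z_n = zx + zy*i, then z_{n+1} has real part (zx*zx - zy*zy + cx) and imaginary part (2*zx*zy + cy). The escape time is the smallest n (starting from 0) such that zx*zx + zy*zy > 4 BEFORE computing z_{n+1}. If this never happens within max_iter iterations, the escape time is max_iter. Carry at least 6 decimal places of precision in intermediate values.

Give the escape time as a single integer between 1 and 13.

Answer: 5

Derivation:
z_0 = 0 + 0i, c = -0.2810 + 1.0510i
Iter 1: z = -0.2810 + 1.0510i, |z|^2 = 1.1836
Iter 2: z = -1.3066 + 0.4603i, |z|^2 = 1.9192
Iter 3: z = 1.2144 + -0.1520i, |z|^2 = 1.4979
Iter 4: z = 1.1707 + 0.6818i, |z|^2 = 1.8354
Iter 5: z = 0.6245 + 2.6474i, |z|^2 = 7.3988
Escaped at iteration 5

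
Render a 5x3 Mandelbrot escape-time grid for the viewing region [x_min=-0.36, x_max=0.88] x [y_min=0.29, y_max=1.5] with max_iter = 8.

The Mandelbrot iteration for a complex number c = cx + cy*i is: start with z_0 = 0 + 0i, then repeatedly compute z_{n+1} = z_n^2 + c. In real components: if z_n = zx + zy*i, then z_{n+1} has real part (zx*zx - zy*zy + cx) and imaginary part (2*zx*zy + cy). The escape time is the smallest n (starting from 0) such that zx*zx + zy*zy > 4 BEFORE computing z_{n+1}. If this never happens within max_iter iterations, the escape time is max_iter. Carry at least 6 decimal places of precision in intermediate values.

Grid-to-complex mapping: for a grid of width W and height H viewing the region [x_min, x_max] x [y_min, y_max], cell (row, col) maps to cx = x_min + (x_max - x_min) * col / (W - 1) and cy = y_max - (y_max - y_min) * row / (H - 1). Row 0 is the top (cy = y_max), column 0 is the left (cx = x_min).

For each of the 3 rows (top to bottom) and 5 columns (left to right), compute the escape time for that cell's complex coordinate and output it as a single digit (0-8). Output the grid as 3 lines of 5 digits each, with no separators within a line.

(row=0, col=0): c = -0.3600 + 1.5000i → escape time 2
(row=0, col=1): c = -0.0500 + 1.5000i → escape time 2
(row=0, col=2): c = 0.2600 + 1.5000i → escape time 2
(row=0, col=3): c = 0.5700 + 1.5000i → escape time 2
(row=0, col=4): c = 0.8800 + 1.5000i → escape time 2
(row=1, col=0): c = -0.3600 + 0.8950i → escape time 5
(row=1, col=1): c = -0.0500 + 0.8950i → escape time 8
(row=1, col=2): c = 0.2600 + 0.8950i → escape time 4
(row=1, col=3): c = 0.5700 + 0.8950i → escape time 3
(row=1, col=4): c = 0.8800 + 0.8950i → escape time 2
(row=2, col=0): c = -0.3600 + 0.2900i → escape time 8
(row=2, col=1): c = -0.0500 + 0.2900i → escape time 8
(row=2, col=2): c = 0.2600 + 0.2900i → escape time 8
(row=2, col=3): c = 0.5700 + 0.2900i → escape time 4
(row=2, col=4): c = 0.8800 + 0.2900i → escape time 3

Answer: 22222
58432
88843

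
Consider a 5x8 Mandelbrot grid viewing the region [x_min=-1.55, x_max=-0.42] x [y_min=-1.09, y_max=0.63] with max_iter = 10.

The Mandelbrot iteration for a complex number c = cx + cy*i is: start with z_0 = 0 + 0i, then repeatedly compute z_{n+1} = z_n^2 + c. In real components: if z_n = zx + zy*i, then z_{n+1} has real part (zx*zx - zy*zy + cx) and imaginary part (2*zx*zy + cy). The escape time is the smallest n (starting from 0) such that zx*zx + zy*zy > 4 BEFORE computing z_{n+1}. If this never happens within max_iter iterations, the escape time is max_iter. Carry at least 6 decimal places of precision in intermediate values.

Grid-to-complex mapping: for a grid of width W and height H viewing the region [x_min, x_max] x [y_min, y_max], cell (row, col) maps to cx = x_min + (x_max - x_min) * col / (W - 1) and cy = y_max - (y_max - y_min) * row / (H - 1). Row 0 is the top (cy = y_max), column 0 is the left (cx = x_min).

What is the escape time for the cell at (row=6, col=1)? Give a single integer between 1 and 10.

Answer: 3

Derivation:
z_0 = 0 + 0i, c = -1.2675 + -0.8443i
Iter 1: z = -1.2675 + -0.8443i, |z|^2 = 2.3194
Iter 2: z = -0.3738 + 1.2960i, |z|^2 = 1.8193
Iter 3: z = -2.8074 + -1.8131i, |z|^2 = 11.1685
Escaped at iteration 3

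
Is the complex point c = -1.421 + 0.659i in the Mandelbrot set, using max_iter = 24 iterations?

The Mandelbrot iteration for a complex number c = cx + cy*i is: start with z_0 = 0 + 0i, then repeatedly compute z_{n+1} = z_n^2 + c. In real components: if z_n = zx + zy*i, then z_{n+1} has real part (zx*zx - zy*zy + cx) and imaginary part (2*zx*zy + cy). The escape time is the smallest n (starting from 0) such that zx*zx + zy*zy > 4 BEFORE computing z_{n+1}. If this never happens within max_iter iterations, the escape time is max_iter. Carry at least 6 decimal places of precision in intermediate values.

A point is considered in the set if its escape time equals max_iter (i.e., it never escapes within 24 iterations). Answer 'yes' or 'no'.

Answer: no

Derivation:
z_0 = 0 + 0i, c = -1.4210 + 0.6590i
Iter 1: z = -1.4210 + 0.6590i, |z|^2 = 2.4535
Iter 2: z = 0.1640 + -1.2139i, |z|^2 = 1.5004
Iter 3: z = -2.8676 + 0.2609i, |z|^2 = 8.2913
Escaped at iteration 3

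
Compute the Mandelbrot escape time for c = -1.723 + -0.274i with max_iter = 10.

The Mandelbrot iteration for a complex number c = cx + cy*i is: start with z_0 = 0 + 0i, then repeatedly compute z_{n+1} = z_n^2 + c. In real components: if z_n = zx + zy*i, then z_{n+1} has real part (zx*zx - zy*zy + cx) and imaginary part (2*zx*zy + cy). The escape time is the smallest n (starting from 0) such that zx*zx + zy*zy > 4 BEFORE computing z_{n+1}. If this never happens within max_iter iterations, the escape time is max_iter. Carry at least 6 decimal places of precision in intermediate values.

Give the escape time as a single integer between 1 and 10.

Answer: 4

Derivation:
z_0 = 0 + 0i, c = -1.7230 + -0.2740i
Iter 1: z = -1.7230 + -0.2740i, |z|^2 = 3.0438
Iter 2: z = 1.1707 + 0.6702i, |z|^2 = 1.8196
Iter 3: z = -0.8017 + 1.2952i, |z|^2 = 2.3202
Iter 4: z = -2.7576 + -2.3508i, |z|^2 = 13.1306
Escaped at iteration 4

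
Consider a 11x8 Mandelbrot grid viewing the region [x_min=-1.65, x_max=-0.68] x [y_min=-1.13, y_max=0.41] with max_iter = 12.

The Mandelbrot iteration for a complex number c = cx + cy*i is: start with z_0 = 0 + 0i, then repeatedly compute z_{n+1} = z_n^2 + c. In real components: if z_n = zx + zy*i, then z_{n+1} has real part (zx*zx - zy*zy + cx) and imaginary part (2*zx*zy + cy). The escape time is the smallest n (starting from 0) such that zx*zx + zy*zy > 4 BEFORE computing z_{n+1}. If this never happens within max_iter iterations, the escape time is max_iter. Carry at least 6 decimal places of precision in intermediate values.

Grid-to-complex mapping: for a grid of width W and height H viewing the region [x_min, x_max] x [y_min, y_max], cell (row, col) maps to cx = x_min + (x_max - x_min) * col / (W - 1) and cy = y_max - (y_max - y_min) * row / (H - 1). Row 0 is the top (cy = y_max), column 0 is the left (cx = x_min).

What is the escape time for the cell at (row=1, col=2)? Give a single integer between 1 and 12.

Answer: 5

Derivation:
z_0 = 0 + 0i, c = -1.4560 + 0.1900i
Iter 1: z = -1.4560 + 0.1900i, |z|^2 = 2.1560
Iter 2: z = 0.6278 + -0.3633i, |z|^2 = 0.5262
Iter 3: z = -1.1938 + -0.2662i, |z|^2 = 1.4960
Iter 4: z = -0.1017 + 0.8255i, |z|^2 = 0.6918
Iter 5: z = -2.1271 + 0.0221i, |z|^2 = 4.5249
Escaped at iteration 5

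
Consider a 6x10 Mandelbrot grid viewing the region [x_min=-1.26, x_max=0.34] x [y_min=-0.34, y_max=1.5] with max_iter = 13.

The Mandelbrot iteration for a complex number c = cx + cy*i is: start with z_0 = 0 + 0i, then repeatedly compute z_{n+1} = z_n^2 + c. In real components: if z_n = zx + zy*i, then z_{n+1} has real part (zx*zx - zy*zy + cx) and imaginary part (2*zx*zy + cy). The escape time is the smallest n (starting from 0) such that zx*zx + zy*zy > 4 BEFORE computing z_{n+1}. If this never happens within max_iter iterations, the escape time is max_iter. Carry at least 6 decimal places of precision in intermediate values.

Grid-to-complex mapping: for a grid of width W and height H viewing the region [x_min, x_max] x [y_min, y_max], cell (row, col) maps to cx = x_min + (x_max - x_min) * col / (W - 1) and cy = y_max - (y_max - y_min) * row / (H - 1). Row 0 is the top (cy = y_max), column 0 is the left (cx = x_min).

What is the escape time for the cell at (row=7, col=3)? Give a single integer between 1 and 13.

z_0 = 0 + 0i, c = -0.3000 + 0.0689i
Iter 1: z = -0.3000 + 0.0689i, |z|^2 = 0.0947
Iter 2: z = -0.2147 + 0.0276i, |z|^2 = 0.0469
Iter 3: z = -0.2546 + 0.0571i, |z|^2 = 0.0681
Iter 4: z = -0.2384 + 0.0398i, |z|^2 = 0.0584
Iter 5: z = -0.2447 + 0.0499i, |z|^2 = 0.0624
Iter 6: z = -0.2426 + 0.0445i, |z|^2 = 0.0608
Iter 7: z = -0.2431 + 0.0473i, |z|^2 = 0.0613
Iter 8: z = -0.2431 + 0.0459i, |z|^2 = 0.0612
Iter 9: z = -0.2430 + 0.0466i, |z|^2 = 0.0612
Iter 10: z = -0.2431 + 0.0463i, |z|^2 = 0.0612
Iter 11: z = -0.2430 + 0.0464i, |z|^2 = 0.0612
Iter 12: z = -0.2431 + 0.0463i, |z|^2 = 0.0612

Answer: 13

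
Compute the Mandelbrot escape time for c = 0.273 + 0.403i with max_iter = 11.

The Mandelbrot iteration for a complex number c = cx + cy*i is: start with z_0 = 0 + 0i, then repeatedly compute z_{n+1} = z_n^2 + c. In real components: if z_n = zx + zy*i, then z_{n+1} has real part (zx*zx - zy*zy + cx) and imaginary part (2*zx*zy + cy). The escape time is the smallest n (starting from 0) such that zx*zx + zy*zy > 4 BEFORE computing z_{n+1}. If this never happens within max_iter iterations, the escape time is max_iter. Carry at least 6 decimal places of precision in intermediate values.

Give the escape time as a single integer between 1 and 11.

Answer: 11

Derivation:
z_0 = 0 + 0i, c = 0.2730 + 0.4030i
Iter 1: z = 0.2730 + 0.4030i, |z|^2 = 0.2369
Iter 2: z = 0.1851 + 0.6230i, |z|^2 = 0.4224
Iter 3: z = -0.0809 + 0.6337i, |z|^2 = 0.4081
Iter 4: z = -0.1220 + 0.3005i, |z|^2 = 0.1052
Iter 5: z = 0.1976 + 0.3297i, |z|^2 = 0.1477
Iter 6: z = 0.2034 + 0.5333i, |z|^2 = 0.3258
Iter 7: z = 0.0299 + 0.6199i, |z|^2 = 0.3852
Iter 8: z = -0.1104 + 0.4401i, |z|^2 = 0.2059
Iter 9: z = 0.0915 + 0.3058i, |z|^2 = 0.1019
Iter 10: z = 0.1878 + 0.4590i, |z|^2 = 0.2459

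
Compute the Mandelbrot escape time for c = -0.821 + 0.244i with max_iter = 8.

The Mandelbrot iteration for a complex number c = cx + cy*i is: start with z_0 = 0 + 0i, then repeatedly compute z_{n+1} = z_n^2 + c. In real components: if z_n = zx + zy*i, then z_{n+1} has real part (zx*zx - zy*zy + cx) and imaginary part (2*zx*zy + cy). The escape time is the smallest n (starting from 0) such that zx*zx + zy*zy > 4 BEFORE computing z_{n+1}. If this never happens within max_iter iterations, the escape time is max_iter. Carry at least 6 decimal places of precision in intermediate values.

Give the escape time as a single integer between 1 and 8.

z_0 = 0 + 0i, c = -0.8210 + 0.2440i
Iter 1: z = -0.8210 + 0.2440i, |z|^2 = 0.7336
Iter 2: z = -0.2065 + -0.1566i, |z|^2 = 0.0672
Iter 3: z = -0.8029 + 0.3087i, |z|^2 = 0.7399
Iter 4: z = -0.2716 + -0.2517i, |z|^2 = 0.1371
Iter 5: z = -0.8106 + 0.3807i, |z|^2 = 0.8020
Iter 6: z = -0.3090 + -0.3732i, |z|^2 = 0.2348
Iter 7: z = -0.8649 + 0.4746i, |z|^2 = 0.9732

Answer: 8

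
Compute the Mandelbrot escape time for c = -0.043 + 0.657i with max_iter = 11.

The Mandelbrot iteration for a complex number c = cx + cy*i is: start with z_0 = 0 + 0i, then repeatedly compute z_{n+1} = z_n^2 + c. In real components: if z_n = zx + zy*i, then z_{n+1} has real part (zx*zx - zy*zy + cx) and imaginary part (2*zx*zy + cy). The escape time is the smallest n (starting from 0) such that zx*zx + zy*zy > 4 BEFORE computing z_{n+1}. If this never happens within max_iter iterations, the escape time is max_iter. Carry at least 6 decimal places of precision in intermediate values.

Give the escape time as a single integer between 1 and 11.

z_0 = 0 + 0i, c = -0.0430 + 0.6570i
Iter 1: z = -0.0430 + 0.6570i, |z|^2 = 0.4335
Iter 2: z = -0.4728 + 0.6005i, |z|^2 = 0.5841
Iter 3: z = -0.1801 + 0.0892i, |z|^2 = 0.0404
Iter 4: z = -0.0185 + 0.6249i, |z|^2 = 0.3908
Iter 5: z = -0.4331 + 0.6338i, |z|^2 = 0.5894
Iter 6: z = -0.2571 + 0.1079i, |z|^2 = 0.0778
Iter 7: z = 0.0115 + 0.6015i, |z|^2 = 0.3619
Iter 8: z = -0.4047 + 0.6708i, |z|^2 = 0.6137
Iter 9: z = -0.3292 + 0.1141i, |z|^2 = 0.1214
Iter 10: z = 0.0524 + 0.5819i, |z|^2 = 0.3413

Answer: 11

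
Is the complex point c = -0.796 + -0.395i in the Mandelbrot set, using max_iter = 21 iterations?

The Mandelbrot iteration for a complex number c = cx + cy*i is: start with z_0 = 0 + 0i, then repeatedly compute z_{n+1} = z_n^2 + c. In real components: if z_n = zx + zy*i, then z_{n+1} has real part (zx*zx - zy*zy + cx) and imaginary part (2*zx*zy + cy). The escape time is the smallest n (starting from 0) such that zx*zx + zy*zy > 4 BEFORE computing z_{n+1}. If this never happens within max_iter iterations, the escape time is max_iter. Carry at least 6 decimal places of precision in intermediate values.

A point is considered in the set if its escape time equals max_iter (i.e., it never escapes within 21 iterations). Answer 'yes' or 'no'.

Answer: no

Derivation:
z_0 = 0 + 0i, c = -0.7960 + -0.3950i
Iter 1: z = -0.7960 + -0.3950i, |z|^2 = 0.7896
Iter 2: z = -0.3184 + 0.2338i, |z|^2 = 0.1561
Iter 3: z = -0.7493 + -0.5439i, |z|^2 = 0.8573
Iter 4: z = -0.5304 + 0.4201i, |z|^2 = 0.4578
Iter 5: z = -0.6912 + -0.8406i, |z|^2 = 1.1844
Iter 6: z = -1.0250 + 0.7671i, |z|^2 = 1.6389
Iter 7: z = -0.3338 + -1.9674i, |z|^2 = 3.9821
Iter 8: z = -4.5553 + 0.9185i, |z|^2 = 21.5943
Escaped at iteration 8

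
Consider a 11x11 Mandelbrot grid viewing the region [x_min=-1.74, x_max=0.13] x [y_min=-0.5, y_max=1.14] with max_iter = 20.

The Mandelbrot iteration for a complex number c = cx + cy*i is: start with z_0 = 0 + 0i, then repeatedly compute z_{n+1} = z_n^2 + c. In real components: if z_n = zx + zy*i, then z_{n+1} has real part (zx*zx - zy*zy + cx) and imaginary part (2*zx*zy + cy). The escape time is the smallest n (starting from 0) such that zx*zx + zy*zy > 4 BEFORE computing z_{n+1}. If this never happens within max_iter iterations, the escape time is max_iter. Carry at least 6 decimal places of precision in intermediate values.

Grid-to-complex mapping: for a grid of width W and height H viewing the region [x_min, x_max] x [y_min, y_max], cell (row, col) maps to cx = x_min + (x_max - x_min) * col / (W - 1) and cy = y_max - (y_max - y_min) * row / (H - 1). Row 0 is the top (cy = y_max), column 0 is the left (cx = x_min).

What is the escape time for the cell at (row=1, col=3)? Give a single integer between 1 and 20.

Answer: 3

Derivation:
z_0 = 0 + 0i, c = -1.1790 + 0.9760i
Iter 1: z = -1.1790 + 0.9760i, |z|^2 = 2.3426
Iter 2: z = -0.7415 + -1.3254i, |z|^2 = 2.3066
Iter 3: z = -2.3858 + 2.9417i, |z|^2 = 14.3456
Escaped at iteration 3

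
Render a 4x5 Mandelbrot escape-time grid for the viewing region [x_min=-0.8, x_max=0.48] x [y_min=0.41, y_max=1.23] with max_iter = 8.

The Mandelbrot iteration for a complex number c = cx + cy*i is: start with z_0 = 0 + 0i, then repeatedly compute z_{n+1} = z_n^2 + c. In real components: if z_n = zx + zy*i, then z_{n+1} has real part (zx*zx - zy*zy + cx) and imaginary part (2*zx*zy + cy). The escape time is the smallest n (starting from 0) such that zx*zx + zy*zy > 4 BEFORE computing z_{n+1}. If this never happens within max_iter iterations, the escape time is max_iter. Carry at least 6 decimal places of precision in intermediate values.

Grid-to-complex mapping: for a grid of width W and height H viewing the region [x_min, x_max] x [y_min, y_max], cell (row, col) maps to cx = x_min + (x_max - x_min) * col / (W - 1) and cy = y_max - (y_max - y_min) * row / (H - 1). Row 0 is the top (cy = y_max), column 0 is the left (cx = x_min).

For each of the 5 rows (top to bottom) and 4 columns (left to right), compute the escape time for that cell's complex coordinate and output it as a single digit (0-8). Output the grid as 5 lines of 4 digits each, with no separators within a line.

Answer: 3332
3442
4673
5885
7886

Derivation:
(row=0, col=0): c = -0.8000 + 1.2300i → escape time 3
(row=0, col=1): c = -0.3733 + 1.2300i → escape time 3
(row=0, col=2): c = 0.0533 + 1.2300i → escape time 3
(row=0, col=3): c = 0.4800 + 1.2300i → escape time 2
(row=1, col=0): c = -0.8000 + 1.0250i → escape time 3
(row=1, col=1): c = -0.3733 + 1.0250i → escape time 4
(row=1, col=2): c = 0.0533 + 1.0250i → escape time 4
(row=1, col=3): c = 0.4800 + 1.0250i → escape time 2
(row=2, col=0): c = -0.8000 + 0.8200i → escape time 4
(row=2, col=1): c = -0.3733 + 0.8200i → escape time 6
(row=2, col=2): c = 0.0533 + 0.8200i → escape time 7
(row=2, col=3): c = 0.4800 + 0.8200i → escape time 3
(row=3, col=0): c = -0.8000 + 0.6150i → escape time 5
(row=3, col=1): c = -0.3733 + 0.6150i → escape time 8
(row=3, col=2): c = 0.0533 + 0.6150i → escape time 8
(row=3, col=3): c = 0.4800 + 0.6150i → escape time 5
(row=4, col=0): c = -0.8000 + 0.4100i → escape time 7
(row=4, col=1): c = -0.3733 + 0.4100i → escape time 8
(row=4, col=2): c = 0.0533 + 0.4100i → escape time 8
(row=4, col=3): c = 0.4800 + 0.4100i → escape time 6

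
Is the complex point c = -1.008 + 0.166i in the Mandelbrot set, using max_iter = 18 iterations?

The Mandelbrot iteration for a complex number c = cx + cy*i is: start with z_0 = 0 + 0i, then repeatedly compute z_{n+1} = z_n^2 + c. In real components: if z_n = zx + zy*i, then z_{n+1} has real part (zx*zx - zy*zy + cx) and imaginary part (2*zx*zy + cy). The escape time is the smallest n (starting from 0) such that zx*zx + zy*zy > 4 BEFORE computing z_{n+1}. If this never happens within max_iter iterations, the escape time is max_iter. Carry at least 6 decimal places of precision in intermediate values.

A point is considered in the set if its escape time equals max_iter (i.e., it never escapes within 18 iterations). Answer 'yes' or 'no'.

z_0 = 0 + 0i, c = -1.0080 + 0.1660i
Iter 1: z = -1.0080 + 0.1660i, |z|^2 = 1.0436
Iter 2: z = -0.0195 + -0.1687i, |z|^2 = 0.0288
Iter 3: z = -1.0361 + 0.1726i, |z|^2 = 1.1032
Iter 4: z = 0.0356 + -0.1916i, |z|^2 = 0.0380
Iter 5: z = -1.0434 + 0.1523i, |z|^2 = 1.1120
Iter 6: z = 0.0576 + -0.1519i, |z|^2 = 0.0264
Iter 7: z = -1.0278 + 0.1485i, |z|^2 = 1.0784
Iter 8: z = 0.0262 + -0.1393i, |z|^2 = 0.0201
Iter 9: z = -1.0267 + 0.1587i, |z|^2 = 1.0793
Iter 10: z = 0.0209 + -0.1599i, |z|^2 = 0.0260
Iter 11: z = -1.0331 + 0.1593i, |z|^2 = 1.0927
Iter 12: z = 0.0339 + -0.1632i, |z|^2 = 0.0278
Iter 13: z = -1.0335 + 0.1549i, |z|^2 = 1.0921
Iter 14: z = 0.0361 + -0.1542i, |z|^2 = 0.0251
Iter 15: z = -1.0305 + 0.1549i, |z|^2 = 1.0859
Iter 16: z = 0.0299 + -0.1532i, |z|^2 = 0.0244
Iter 17: z = -1.0306 + 0.1568i, |z|^2 = 1.0867
Did not escape in 18 iterations → in set

Answer: yes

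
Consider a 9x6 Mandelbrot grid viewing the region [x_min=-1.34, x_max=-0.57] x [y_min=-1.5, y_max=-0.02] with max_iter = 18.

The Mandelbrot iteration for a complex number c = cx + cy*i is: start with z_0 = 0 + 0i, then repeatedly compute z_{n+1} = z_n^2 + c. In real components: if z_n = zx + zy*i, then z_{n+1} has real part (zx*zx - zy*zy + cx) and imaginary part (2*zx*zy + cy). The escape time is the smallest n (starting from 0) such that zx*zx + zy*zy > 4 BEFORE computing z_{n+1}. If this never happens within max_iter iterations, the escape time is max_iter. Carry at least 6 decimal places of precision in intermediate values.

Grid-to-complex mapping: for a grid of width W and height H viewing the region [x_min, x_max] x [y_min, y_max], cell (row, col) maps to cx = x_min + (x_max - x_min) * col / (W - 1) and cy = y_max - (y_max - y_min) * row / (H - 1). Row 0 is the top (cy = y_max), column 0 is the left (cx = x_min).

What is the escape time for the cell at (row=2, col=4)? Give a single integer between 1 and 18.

Answer: 5

Derivation:
z_0 = 0 + 0i, c = -0.9550 + -0.6120i
Iter 1: z = -0.9550 + -0.6120i, |z|^2 = 1.2866
Iter 2: z = -0.4175 + 0.5569i, |z|^2 = 0.4845
Iter 3: z = -1.0908 + -1.0770i, |z|^2 = 2.3500
Iter 4: z = -0.9251 + 1.7378i, |z|^2 = 3.8757
Iter 5: z = -3.1190 + -3.8273i, |z|^2 = 24.3762
Escaped at iteration 5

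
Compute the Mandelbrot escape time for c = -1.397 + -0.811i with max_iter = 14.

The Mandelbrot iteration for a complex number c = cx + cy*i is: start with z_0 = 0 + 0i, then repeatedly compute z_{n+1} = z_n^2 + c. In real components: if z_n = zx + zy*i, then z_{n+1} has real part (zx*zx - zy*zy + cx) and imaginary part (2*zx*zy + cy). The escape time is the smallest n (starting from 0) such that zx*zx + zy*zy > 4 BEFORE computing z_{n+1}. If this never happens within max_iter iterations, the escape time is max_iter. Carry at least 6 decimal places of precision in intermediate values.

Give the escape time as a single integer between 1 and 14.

z_0 = 0 + 0i, c = -1.3970 + -0.8110i
Iter 1: z = -1.3970 + -0.8110i, |z|^2 = 2.6093
Iter 2: z = -0.1031 + 1.4549i, |z|^2 = 2.1275
Iter 3: z = -3.5032 + -1.1110i, |z|^2 = 13.5068
Escaped at iteration 3

Answer: 3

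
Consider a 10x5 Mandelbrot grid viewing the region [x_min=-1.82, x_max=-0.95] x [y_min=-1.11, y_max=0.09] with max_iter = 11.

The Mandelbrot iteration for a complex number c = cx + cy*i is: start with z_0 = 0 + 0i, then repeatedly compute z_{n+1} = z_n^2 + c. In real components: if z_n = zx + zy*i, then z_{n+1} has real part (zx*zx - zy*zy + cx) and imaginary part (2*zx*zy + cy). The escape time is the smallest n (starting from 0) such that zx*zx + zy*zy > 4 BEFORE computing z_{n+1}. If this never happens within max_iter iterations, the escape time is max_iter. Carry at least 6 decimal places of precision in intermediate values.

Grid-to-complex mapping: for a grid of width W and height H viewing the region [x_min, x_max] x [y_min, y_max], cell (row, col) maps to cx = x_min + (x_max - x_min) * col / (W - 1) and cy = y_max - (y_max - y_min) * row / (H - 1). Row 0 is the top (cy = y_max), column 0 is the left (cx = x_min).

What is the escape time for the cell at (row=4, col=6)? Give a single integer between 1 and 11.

z_0 = 0 + 0i, c = -1.2400 + -1.1100i
Iter 1: z = -1.2400 + -1.1100i, |z|^2 = 2.7697
Iter 2: z = -0.9345 + 1.6428i, |z|^2 = 3.5721
Iter 3: z = -3.0655 + -4.1804i, |z|^2 = 26.8730
Escaped at iteration 3

Answer: 3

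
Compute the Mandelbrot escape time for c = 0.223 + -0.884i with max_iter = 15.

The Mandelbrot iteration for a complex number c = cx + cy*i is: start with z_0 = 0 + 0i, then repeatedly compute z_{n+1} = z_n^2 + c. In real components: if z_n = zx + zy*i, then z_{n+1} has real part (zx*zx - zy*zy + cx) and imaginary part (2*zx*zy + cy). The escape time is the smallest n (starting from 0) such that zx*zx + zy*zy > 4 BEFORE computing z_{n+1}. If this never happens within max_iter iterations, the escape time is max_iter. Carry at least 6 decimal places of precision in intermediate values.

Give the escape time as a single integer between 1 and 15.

Answer: 4

Derivation:
z_0 = 0 + 0i, c = 0.2230 + -0.8840i
Iter 1: z = 0.2230 + -0.8840i, |z|^2 = 0.8312
Iter 2: z = -0.5087 + -1.2783i, |z|^2 = 1.8928
Iter 3: z = -1.1522 + 0.4166i, |z|^2 = 1.5010
Iter 4: z = 1.3769 + -1.8439i, |z|^2 = 5.2960
Escaped at iteration 4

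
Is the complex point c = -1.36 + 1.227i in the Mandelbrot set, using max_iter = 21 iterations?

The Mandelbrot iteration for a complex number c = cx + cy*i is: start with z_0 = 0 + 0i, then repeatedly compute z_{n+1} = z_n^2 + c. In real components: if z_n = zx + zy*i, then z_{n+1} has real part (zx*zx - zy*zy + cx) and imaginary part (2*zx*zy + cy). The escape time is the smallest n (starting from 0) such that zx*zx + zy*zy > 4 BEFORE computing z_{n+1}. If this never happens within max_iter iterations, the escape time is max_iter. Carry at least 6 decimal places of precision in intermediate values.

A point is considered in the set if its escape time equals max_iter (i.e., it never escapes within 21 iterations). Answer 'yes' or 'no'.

Answer: no

Derivation:
z_0 = 0 + 0i, c = -1.3600 + 1.2270i
Iter 1: z = -1.3600 + 1.2270i, |z|^2 = 3.3551
Iter 2: z = -1.0159 + -2.1104i, |z|^2 = 5.4861
Escaped at iteration 2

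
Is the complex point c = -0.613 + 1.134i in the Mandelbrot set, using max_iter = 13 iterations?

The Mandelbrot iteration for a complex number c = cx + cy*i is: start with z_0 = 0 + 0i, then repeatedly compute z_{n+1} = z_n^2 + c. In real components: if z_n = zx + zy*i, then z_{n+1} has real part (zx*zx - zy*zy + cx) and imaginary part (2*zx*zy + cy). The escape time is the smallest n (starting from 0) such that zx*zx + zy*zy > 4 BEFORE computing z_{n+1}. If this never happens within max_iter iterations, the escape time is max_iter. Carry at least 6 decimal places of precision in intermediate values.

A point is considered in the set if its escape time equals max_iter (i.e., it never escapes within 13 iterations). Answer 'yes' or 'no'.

Answer: no

Derivation:
z_0 = 0 + 0i, c = -0.6130 + 1.1340i
Iter 1: z = -0.6130 + 1.1340i, |z|^2 = 1.6617
Iter 2: z = -1.5232 + -0.2563i, |z|^2 = 2.3858
Iter 3: z = 1.6414 + 1.9147i, |z|^2 = 6.3605
Escaped at iteration 3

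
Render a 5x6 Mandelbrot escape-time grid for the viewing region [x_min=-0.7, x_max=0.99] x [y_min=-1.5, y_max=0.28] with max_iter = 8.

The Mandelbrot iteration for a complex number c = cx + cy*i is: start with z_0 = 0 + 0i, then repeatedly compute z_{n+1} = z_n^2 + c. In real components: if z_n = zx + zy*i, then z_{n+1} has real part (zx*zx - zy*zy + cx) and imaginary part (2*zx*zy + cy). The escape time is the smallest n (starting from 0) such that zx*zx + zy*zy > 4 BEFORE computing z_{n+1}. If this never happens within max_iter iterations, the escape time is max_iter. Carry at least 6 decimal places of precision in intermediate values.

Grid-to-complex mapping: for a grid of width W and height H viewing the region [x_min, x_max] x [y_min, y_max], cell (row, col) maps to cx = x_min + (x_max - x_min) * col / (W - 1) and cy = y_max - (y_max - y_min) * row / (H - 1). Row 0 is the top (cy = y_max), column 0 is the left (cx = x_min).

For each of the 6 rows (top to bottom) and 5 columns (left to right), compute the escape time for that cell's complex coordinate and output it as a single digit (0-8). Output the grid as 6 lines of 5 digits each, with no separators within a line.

(row=0, col=0): c = -0.7000 + 0.2800i → escape time 8
(row=0, col=1): c = -0.2775 + 0.2800i → escape time 8
(row=0, col=2): c = 0.1450 + 0.2800i → escape time 8
(row=0, col=3): c = 0.5675 + 0.2800i → escape time 4
(row=0, col=4): c = 0.9900 + 0.2800i → escape time 2
(row=1, col=0): c = -0.7000 + -0.0760i → escape time 8
(row=1, col=1): c = -0.2775 + -0.0760i → escape time 8
(row=1, col=2): c = 0.1450 + -0.0760i → escape time 8
(row=1, col=3): c = 0.5675 + -0.0760i → escape time 4
(row=1, col=4): c = 0.9900 + -0.0760i → escape time 3
(row=2, col=0): c = -0.7000 + -0.4320i → escape time 8
(row=2, col=1): c = -0.2775 + -0.4320i → escape time 8
(row=2, col=2): c = 0.1450 + -0.4320i → escape time 8
(row=2, col=3): c = 0.5675 + -0.4320i → escape time 4
(row=2, col=4): c = 0.9900 + -0.4320i → escape time 2
(row=3, col=0): c = -0.7000 + -0.7880i → escape time 4
(row=3, col=1): c = -0.2775 + -0.7880i → escape time 8
(row=3, col=2): c = 0.1450 + -0.7880i → escape time 6
(row=3, col=3): c = 0.5675 + -0.7880i → escape time 3
(row=3, col=4): c = 0.9900 + -0.7880i → escape time 2
(row=4, col=0): c = -0.7000 + -1.1440i → escape time 3
(row=4, col=1): c = -0.2775 + -1.1440i → escape time 4
(row=4, col=2): c = 0.1450 + -1.1440i → escape time 3
(row=4, col=3): c = 0.5675 + -1.1440i → escape time 2
(row=4, col=4): c = 0.9900 + -1.1440i → escape time 2
(row=5, col=0): c = -0.7000 + -1.5000i → escape time 2
(row=5, col=1): c = -0.2775 + -1.5000i → escape time 2
(row=5, col=2): c = 0.1450 + -1.5000i → escape time 2
(row=5, col=3): c = 0.5675 + -1.5000i → escape time 2
(row=5, col=4): c = 0.9900 + -1.5000i → escape time 2

Answer: 88842
88843
88842
48632
34322
22222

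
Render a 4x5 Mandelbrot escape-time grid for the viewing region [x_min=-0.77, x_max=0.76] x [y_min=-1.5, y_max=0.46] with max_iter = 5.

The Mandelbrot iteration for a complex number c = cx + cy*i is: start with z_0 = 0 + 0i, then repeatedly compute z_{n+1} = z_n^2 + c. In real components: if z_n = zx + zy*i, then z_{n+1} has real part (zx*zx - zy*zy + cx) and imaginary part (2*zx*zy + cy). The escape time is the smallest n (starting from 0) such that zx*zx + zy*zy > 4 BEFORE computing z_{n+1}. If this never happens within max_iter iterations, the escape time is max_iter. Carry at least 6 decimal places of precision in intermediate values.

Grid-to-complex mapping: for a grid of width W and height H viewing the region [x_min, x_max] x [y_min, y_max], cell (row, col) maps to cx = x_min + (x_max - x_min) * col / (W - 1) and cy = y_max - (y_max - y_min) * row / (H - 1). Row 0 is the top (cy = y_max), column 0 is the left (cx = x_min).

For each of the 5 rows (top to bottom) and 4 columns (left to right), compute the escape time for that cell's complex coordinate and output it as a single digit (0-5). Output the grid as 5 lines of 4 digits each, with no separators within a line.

(row=0, col=0): c = -0.7700 + 0.4600i → escape time 5
(row=0, col=1): c = -0.2600 + 0.4600i → escape time 5
(row=0, col=2): c = 0.2500 + 0.4600i → escape time 5
(row=0, col=3): c = 0.7600 + 0.4600i → escape time 3
(row=1, col=0): c = -0.7700 + -0.0300i → escape time 5
(row=1, col=1): c = -0.2600 + -0.0300i → escape time 5
(row=1, col=2): c = 0.2500 + -0.0300i → escape time 5
(row=1, col=3): c = 0.7600 + -0.0300i → escape time 3
(row=2, col=0): c = -0.7700 + -0.5200i → escape time 5
(row=2, col=1): c = -0.2600 + -0.5200i → escape time 5
(row=2, col=2): c = 0.2500 + -0.5200i → escape time 5
(row=2, col=3): c = 0.7600 + -0.5200i → escape time 3
(row=3, col=0): c = -0.7700 + -1.0100i → escape time 3
(row=3, col=1): c = -0.2600 + -1.0100i → escape time 5
(row=3, col=2): c = 0.2500 + -1.0100i → escape time 4
(row=3, col=3): c = 0.7600 + -1.0100i → escape time 2
(row=4, col=0): c = -0.7700 + -1.5000i → escape time 2
(row=4, col=1): c = -0.2600 + -1.5000i → escape time 2
(row=4, col=2): c = 0.2500 + -1.5000i → escape time 2
(row=4, col=3): c = 0.7600 + -1.5000i → escape time 2

Answer: 5553
5553
5553
3542
2222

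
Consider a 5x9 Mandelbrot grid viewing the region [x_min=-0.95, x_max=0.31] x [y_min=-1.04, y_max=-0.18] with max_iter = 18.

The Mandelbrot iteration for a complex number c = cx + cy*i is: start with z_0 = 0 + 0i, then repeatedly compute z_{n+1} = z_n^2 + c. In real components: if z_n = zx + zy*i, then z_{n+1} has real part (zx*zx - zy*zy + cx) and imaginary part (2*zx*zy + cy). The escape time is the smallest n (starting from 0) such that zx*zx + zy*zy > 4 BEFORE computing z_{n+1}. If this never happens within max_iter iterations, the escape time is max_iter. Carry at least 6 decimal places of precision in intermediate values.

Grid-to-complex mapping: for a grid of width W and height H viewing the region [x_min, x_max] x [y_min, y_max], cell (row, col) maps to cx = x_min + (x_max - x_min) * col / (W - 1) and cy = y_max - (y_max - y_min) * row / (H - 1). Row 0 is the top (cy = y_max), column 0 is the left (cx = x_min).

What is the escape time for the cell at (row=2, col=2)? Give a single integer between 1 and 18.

z_0 = 0 + 0i, c = -0.3200 + -0.3950i
Iter 1: z = -0.3200 + -0.3950i, |z|^2 = 0.2584
Iter 2: z = -0.3736 + -0.1422i, |z|^2 = 0.1598
Iter 3: z = -0.2006 + -0.2887i, |z|^2 = 0.1236
Iter 4: z = -0.3631 + -0.2791i, |z|^2 = 0.2098
Iter 5: z = -0.2661 + -0.1923i, |z|^2 = 0.1078
Iter 6: z = -0.2862 + -0.2927i, |z|^2 = 0.1676
Iter 7: z = -0.3238 + -0.2275i, |z|^2 = 0.1566
Iter 8: z = -0.2669 + -0.2477i, |z|^2 = 0.1326
Iter 9: z = -0.3101 + -0.2628i, |z|^2 = 0.1652
Iter 10: z = -0.2929 + -0.2320i, |z|^2 = 0.1396
Iter 11: z = -0.2881 + -0.2591i, |z|^2 = 0.1501
Iter 12: z = -0.3041 + -0.2457i, |z|^2 = 0.1529
Iter 13: z = -0.2879 + -0.2455i, |z|^2 = 0.1432
Iter 14: z = -0.2974 + -0.2536i, |z|^2 = 0.1528
Iter 15: z = -0.2959 + -0.2441i, |z|^2 = 0.1471
Iter 16: z = -0.2921 + -0.2505i, |z|^2 = 0.1481
Iter 17: z = -0.2975 + -0.2487i, |z|^2 = 0.1503

Answer: 18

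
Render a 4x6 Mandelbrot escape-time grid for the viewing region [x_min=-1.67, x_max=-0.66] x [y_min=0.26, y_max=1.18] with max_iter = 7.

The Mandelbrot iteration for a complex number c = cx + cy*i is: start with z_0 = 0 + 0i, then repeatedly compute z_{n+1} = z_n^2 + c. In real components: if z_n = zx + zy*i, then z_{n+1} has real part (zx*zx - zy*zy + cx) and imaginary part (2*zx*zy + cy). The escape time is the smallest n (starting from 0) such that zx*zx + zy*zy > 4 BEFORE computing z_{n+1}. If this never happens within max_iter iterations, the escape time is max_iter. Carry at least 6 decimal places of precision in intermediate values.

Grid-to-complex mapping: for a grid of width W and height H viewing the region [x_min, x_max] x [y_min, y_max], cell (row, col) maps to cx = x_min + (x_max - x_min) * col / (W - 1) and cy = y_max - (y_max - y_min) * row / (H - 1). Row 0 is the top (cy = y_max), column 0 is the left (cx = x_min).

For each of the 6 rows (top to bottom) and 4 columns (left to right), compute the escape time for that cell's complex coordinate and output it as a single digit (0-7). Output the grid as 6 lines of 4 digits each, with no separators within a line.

(row=0, col=0): c = -1.6700 + 1.1800i → escape time 1
(row=0, col=1): c = -1.3333 + 1.1800i → escape time 2
(row=0, col=2): c = -0.9967 + 1.1800i → escape time 3
(row=0, col=3): c = -0.6600 + 1.1800i → escape time 3
(row=1, col=0): c = -1.6700 + 0.9960i → escape time 2
(row=1, col=1): c = -1.3333 + 0.9960i → escape time 3
(row=1, col=2): c = -0.9967 + 0.9960i → escape time 3
(row=1, col=3): c = -0.6600 + 0.9960i → escape time 4
(row=2, col=0): c = -1.6700 + 0.8120i → escape time 3
(row=2, col=1): c = -1.3333 + 0.8120i → escape time 3
(row=2, col=2): c = -0.9967 + 0.8120i → escape time 3
(row=2, col=3): c = -0.6600 + 0.8120i → escape time 4
(row=3, col=0): c = -1.6700 + 0.6280i → escape time 3
(row=3, col=1): c = -1.3333 + 0.6280i → escape time 3
(row=3, col=2): c = -0.9967 + 0.6280i → escape time 4
(row=3, col=3): c = -0.6600 + 0.6280i → escape time 7
(row=4, col=0): c = -1.6700 + 0.4440i → escape time 3
(row=4, col=1): c = -1.3333 + 0.4440i → escape time 5
(row=4, col=2): c = -0.9967 + 0.4440i → escape time 5
(row=4, col=3): c = -0.6600 + 0.4440i → escape time 7
(row=5, col=0): c = -1.6700 + 0.2600i → escape time 4
(row=5, col=1): c = -1.3333 + 0.2600i → escape time 7
(row=5, col=2): c = -0.9967 + 0.2600i → escape time 7
(row=5, col=3): c = -0.6600 + 0.2600i → escape time 7

Answer: 1233
2334
3334
3347
3557
4777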